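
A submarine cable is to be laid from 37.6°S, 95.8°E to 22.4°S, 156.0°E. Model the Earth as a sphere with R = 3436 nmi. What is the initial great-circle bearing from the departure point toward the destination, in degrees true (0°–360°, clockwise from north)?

N = sin Δλ·cos φ₂ = +0.8023;  D = cos φ₁ sin φ₂ − sin φ₁ cos φ₂ cos Δλ = -0.0216
initial course = atan2(N, D) = 91.54°

91.5°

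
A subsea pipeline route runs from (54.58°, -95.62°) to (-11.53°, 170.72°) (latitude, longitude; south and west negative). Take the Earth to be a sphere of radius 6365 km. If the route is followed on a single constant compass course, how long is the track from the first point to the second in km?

Rhumb course C = atan2(Δλ, Δψ) with Δψ = ln[tan(π/4+φ₂/2)/tan(π/4+φ₁/2)] = -1.3441, Δλ = -1.6347 → C = 230.57°
d = R·|Δφ| / |cos C| = 6365·1.15384 / 0.63512 = 11563 km

11563 km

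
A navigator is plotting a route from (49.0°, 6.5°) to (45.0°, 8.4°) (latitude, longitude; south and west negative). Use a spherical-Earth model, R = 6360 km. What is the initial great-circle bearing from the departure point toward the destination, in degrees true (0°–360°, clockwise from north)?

161.4°

N = sin Δλ·cos φ₂ = +0.0234;  D = cos φ₁ sin φ₂ − sin φ₁ cos φ₂ cos Δλ = -0.0695
initial course = atan2(N, D) = 161.35°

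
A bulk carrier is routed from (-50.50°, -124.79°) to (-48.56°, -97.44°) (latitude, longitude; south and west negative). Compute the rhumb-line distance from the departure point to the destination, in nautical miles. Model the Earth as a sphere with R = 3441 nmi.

1072 nmi

Δψ = ln[tan(π/4+φ₂/2)/tan(π/4+φ₁/2)] = +0.0522;  Δφ = +0.0339 rad,  Δλ = +0.4773 rad
q = Δφ/Δψ = 0.6489
d = R·√(Δφ² + q²Δλ²) = 3441·0.31161 = 1072 nmi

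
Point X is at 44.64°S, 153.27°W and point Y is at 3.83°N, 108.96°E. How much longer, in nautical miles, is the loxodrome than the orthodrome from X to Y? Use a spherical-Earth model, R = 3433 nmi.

137 nmi

Great circle: cos σ = sin φ₁ sin φ₂ + cos φ₁ cos φ₂ cos Δλ,  σ = 1.7142 rad → d_gc = 5884.9 nmi
Rhumb line: Δψ = +0.9394, q = Δφ/Δψ = 0.9005, d_rh = R√(Δφ²+q²Δλ²) = 6021.9 nmi
Excess = 6021.9 − 5884.9 = 137.0 ≈ 137 nmi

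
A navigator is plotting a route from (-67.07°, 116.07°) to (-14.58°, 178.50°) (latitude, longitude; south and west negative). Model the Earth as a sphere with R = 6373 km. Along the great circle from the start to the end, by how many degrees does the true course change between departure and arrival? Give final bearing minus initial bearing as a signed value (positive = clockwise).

-47.7°

Initial bearing θ₁ = atan2(sin Δλ cos φ₂, cos φ₁ sin φ₂ − sin φ₁ cos φ₂ cos Δλ) = 69.87°
Final bearing θ₂ = (initial bearing from the destination back to the start) + 180° = 22.21°
Δθ = θ₂ − θ₁ = -47.7°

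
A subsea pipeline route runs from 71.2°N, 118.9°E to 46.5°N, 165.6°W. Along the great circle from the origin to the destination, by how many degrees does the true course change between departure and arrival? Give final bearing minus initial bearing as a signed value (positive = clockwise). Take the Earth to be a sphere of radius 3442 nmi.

+68.3°

At departure: θ₁ = atan2(sin Δλ cos φ₂, cos φ₁ sin φ₂ − sin φ₁ cos φ₂ cos Δλ) = 83.95°
At arrival: θ₂ = atan2(sin Δλ cos φ₁, −cos φ₂ sin φ₁ + sin φ₂ cos φ₁ cos Δλ) = 152.25°
Δθ = θ₂ − θ₁ = +68.3°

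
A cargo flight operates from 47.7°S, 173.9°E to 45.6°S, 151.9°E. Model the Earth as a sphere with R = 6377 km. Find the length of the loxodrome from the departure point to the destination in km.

Rhumb course C = atan2(Δλ, Δψ) with Δψ = ln[tan(π/4+φ₂/2)/tan(π/4+φ₁/2)] = +0.0534, Δλ = -0.3840 → C = 277.92°
d = R·|Δφ| / |cos C| = 6377·0.03665 / 0.13775 = 1697 km

1697 km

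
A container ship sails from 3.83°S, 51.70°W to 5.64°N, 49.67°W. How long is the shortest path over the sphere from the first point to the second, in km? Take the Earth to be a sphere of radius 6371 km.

cos σ = sin φ₁ sin φ₂ + cos φ₁ cos φ₂ cos Δλ
      = sin(-3.83°)sin(5.64°) + cos(-3.83°)cos(5.64°)cos(2.03°) = 0.9857
σ = 9.685° → d = Rσ = 6371·0.16903 = 1077 km

1077 km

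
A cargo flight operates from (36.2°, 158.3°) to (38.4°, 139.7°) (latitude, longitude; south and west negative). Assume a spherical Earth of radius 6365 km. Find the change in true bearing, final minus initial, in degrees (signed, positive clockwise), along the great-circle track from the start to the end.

-11.3°

At departure: θ₁ = atan2(sin Δλ cos φ₂, cos φ₁ sin φ₂ − sin φ₁ cos φ₂ cos Δλ) = 284.05°
At arrival: θ₂ = atan2(sin Δλ cos φ₁, −cos φ₂ sin φ₁ + sin φ₂ cos φ₁ cos Δλ) = 272.72°
Δθ = θ₂ − θ₁ = -11.3°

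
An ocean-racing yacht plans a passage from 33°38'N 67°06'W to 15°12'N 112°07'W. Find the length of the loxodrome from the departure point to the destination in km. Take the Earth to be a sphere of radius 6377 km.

4977 km

Δψ = ln[tan(π/4+φ₂/2)/tan(π/4+φ₁/2)] = -0.3555;  Δφ = -0.3217 rad,  Δλ = -0.7857 rad
q = Δφ/Δψ = 0.9050
d = R·√(Δφ² + q²Δλ²) = 6377·0.78044 = 4977 km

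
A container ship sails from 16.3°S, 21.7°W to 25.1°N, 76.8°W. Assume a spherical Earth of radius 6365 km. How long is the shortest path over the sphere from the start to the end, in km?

7529 km

cos σ = sin φ₁ sin φ₂ + cos φ₁ cos φ₂ cos Δλ
      = sin(-16.30°)sin(25.10°) + cos(-16.30°)cos(25.10°)cos(-55.10°) = 0.3782
σ = 67.776° → d = Rσ = 6365·1.18291 = 7529 km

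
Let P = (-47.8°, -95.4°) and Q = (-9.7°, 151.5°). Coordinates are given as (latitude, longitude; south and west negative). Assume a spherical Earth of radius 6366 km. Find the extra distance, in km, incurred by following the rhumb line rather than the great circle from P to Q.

Great circle: cos σ = sin φ₁ sin φ₂ + cos φ₁ cos φ₂ cos Δλ,  σ = 1.7062 rad → d_gc = 10861.4 km
Rhumb line: Δψ = +0.7821, q = Δφ/Δψ = 0.8502, d_rh = R√(Δφ²+q²Δλ²) = 11491.8 km
Excess = 11491.8 − 10861.4 = 630.4 ≈ 630 km

630 km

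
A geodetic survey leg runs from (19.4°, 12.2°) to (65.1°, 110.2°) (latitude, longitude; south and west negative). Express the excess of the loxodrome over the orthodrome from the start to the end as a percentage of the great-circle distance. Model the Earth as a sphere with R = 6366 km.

7.1%

Great circle: σ = 1.3222 rad → d_gc = Rσ = 8417.3 km
Rhumb: Δφ = +0.7976, Δλ = +1.7104, Δψ = +1.1653, q = Δφ/Δψ = 0.6845 → d_rh = R√(Δφ²+q²Δλ²) = 9018.0 km
Excess = (9018.0 − 8417.3) / 8417.3 = 600.7 / 8417.3 = 7.14% ≈ 7.1%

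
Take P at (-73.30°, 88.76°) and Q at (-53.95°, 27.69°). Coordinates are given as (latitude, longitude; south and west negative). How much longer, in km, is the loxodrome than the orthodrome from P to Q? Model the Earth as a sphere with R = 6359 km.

Great circle: cos σ = sin φ₁ sin φ₂ + cos φ₁ cos φ₂ cos Δλ,  σ = 0.5429 rad → d_gc = 3452.4 km
Rhumb line: Δψ = +0.7962, q = Δφ/Δψ = 0.4242, d_rh = R√(Δφ²+q²Δλ²) = 3588.6 km
Excess = 3588.6 − 3452.4 = 136.2 ≈ 136 km

136 km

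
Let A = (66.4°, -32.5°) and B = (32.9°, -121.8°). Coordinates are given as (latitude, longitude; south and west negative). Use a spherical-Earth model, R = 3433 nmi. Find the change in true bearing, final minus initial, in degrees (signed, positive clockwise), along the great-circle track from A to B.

Initial bearing θ₁ = atan2(sin Δλ cos φ₂, cos φ₁ sin φ₂ − sin φ₁ cos φ₂ cos Δλ) = 283.92°
Final bearing θ₂ = (initial bearing from the destination back to the start) + 180° = 207.57°
Δθ = θ₂ − θ₁ = -76.3°

-76.3°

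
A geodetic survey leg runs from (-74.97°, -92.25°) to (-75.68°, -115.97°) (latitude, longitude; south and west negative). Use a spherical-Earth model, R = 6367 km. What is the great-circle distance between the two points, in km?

Haversine: a = sin²(Δφ/2)+cos φ₁ cos φ₂ sin²(Δλ/2) = 0.00275;  σ = 2·atan2(√a,√(1−a))
σ = 6.009° → d = Rσ = 6367·0.10488 = 668 km

668 km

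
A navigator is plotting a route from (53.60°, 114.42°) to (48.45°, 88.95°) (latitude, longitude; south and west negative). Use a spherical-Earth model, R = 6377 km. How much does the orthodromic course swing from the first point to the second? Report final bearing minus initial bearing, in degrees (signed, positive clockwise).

At departure: θ₁ = atan2(sin Δλ cos φ₂, cos φ₁ sin φ₂ − sin φ₁ cos φ₂ cos Δλ) = 262.44°
At arrival: θ₂ = atan2(sin Δλ cos φ₁, −cos φ₂ sin φ₁ + sin φ₂ cos φ₁ cos Δλ) = 242.49°
Δθ = θ₂ − θ₁ = -19.9°

-19.9°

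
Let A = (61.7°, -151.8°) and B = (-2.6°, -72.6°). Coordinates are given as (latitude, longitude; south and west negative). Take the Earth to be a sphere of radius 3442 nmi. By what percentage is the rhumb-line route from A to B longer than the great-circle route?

2.8%

Great circle: σ = 1.5220 rad → d_gc = Rσ = 5238.6 nmi
Rhumb: Δφ = -1.1222, Δλ = +1.3823, Δψ = -1.4233, q = Δφ/Δψ = 0.7885 → d_rh = R√(Δφ²+q²Δλ²) = 5384.7 nmi
Excess = (5384.7 − 5238.6) / 5238.6 = 146.1 / 5238.6 = 2.79% ≈ 2.8%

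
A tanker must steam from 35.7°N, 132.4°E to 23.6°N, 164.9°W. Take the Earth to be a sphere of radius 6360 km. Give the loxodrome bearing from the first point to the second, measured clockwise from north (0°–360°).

Meridional parts: M(φ₁)=+0.6678, M(φ₂)=+0.4241 → ΔM = -0.2438;  Δλ = +1.0943 rad
tan C = Δλ / ΔM = -4.4895 → C = 102.56°

102.6°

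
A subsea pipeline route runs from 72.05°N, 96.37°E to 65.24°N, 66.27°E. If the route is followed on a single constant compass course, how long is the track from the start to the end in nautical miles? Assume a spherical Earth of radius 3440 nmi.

Δψ = ln[tan(π/4+φ₂/2)/tan(π/4+φ₁/2)] = -0.3291;  Δφ = -0.1189 rad,  Δλ = -0.5253 rad
q = Δφ/Δψ = 0.3611
d = R·√(Δφ² + q²Δλ²) = 3440·0.22386 = 770 nmi

770 nmi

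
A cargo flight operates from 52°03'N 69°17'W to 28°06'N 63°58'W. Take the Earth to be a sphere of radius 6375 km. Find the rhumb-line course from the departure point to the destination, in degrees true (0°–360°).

170.5°

Δψ = ln[tan(π/4+φ₂/2)/tan(π/4+φ₁/2)] = -0.5562
Δλ = +0.0928 rad (taken the short way round)
course = atan2(Δλ, Δψ) = 170.53°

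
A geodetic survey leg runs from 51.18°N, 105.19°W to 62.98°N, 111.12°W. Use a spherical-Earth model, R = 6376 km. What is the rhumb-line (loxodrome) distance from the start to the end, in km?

1360 km

Rhumb course C = atan2(Δλ, Δψ) with Δψ = ln[tan(π/4+φ₂/2)/tan(π/4+φ₁/2)] = +0.3829, Δλ = -0.1035 → C = 344.87°
d = R·|Δφ| / |cos C| = 6376·0.20595 / 0.96536 = 1360 km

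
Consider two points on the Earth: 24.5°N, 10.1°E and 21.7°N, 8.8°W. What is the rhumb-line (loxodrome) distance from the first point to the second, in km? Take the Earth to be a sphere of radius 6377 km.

1960 km

Rhumb course C = atan2(Δλ, Δψ) with Δψ = ln[tan(π/4+φ₂/2)/tan(π/4+φ₁/2)] = -0.0531, Δλ = -0.3299 → C = 260.85°
d = R·|Δφ| / |cos C| = 6377·0.04887 / 0.15903 = 1960 km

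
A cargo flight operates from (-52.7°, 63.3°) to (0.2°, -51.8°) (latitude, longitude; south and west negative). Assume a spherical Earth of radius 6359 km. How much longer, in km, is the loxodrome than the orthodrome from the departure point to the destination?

Great circle: cos σ = sin φ₁ sin φ₂ + cos φ₁ cos φ₂ cos Δλ,  σ = 1.8336 rad → d_gc = 11660.17 km
Rhumb line: Δψ = +1.0897, q = Δφ/Δψ = 0.8473, d_rh = R√(Δφ²+q²Δλ²) = 12313.74 km
Excess = 12313.74 − 11660.17 = 653.57 ≈ 654 km

654 km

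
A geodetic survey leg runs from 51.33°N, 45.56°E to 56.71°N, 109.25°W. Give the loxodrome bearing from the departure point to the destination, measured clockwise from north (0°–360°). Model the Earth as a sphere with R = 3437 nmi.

Meridional parts: M(φ₁)=+1.0473, M(φ₂)=+1.2074 → ΔM = +0.1601;  Δλ = -2.7019 rad
tan C = Δλ / ΔM = -16.8756 → C = 273.39°

273.4°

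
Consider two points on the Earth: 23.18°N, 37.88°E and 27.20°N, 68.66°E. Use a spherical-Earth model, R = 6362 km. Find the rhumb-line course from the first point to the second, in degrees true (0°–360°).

81.8°

Meridional parts: M(φ₁)=+0.4161, M(φ₂)=+0.4936 → ΔM = +0.0776;  Δλ = +0.5372 rad
tan C = Δλ / ΔM = +6.9265 → C = 81.78°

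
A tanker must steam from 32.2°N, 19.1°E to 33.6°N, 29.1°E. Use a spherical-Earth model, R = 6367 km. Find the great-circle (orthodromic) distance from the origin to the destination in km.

cos σ = sin φ₁ sin φ₂ + cos φ₁ cos φ₂ cos Δλ
      = sin(32.20°)sin(33.60°) + cos(32.20°)cos(33.60°)cos(10.00°) = 0.9890
σ = 8.509° → d = Rσ = 6367·0.14850 = 946 km

946 km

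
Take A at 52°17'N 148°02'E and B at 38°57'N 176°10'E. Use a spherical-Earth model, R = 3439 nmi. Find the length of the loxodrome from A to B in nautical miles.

Rhumb course C = atan2(Δλ, Δψ) with Δψ = ln[tan(π/4+φ₂/2)/tan(π/4+φ₁/2)] = -0.3351, Δλ = +0.4910 → C = 124.31°
d = R·|Δφ| / |cos C| = 3439·0.23271 / 0.56364 = 1420 nmi

1420 nmi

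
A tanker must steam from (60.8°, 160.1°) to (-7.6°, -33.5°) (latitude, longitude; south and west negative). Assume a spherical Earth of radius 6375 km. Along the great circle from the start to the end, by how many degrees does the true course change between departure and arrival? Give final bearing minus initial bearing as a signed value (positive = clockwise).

Initial bearing θ₁ = atan2(sin Δλ cos φ₂, cos φ₁ sin φ₂ − sin φ₁ cos φ₂ cos Δλ) = 16.71°
Final bearing θ₂ = (initial bearing from the destination back to the start) + 180° = 171.87°
Δθ = θ₂ − θ₁ = +155.2°

+155.2°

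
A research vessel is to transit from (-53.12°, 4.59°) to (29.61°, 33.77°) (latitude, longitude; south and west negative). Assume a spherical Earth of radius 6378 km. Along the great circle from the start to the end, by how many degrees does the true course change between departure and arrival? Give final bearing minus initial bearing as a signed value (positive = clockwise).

Initial bearing θ₁ = atan2(sin Δλ cos φ₂, cos φ₁ sin φ₂ − sin φ₁ cos φ₂ cos Δλ) = 25.13°
Final bearing θ₂ = (initial bearing from the destination back to the start) + 180° = 17.05°
Δθ = θ₂ − θ₁ = -8.1°

-8.1°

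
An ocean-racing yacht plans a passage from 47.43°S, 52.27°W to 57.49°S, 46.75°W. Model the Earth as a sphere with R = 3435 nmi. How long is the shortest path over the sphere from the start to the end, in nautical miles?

635 nmi

cos σ = sin φ₁ sin φ₂ + cos φ₁ cos φ₂ cos Δλ
      = sin(-47.43°)sin(-57.49°) + cos(-47.43°)cos(-57.49°)cos(5.52°) = 0.9829
σ = 10.599° → d = Rσ = 3435·0.18498 = 635 nmi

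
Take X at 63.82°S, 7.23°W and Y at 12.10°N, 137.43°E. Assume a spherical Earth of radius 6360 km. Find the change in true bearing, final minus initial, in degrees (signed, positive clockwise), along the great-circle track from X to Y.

-120.1°

Initial bearing θ₁ = atan2(sin Δλ cos φ₂, cos φ₁ sin φ₂ − sin φ₁ cos φ₂ cos Δλ) = 137.78°
Final bearing θ₂ = (initial bearing from the destination back to the start) + 180° = 17.65°
Δθ = θ₂ − θ₁ = -120.1°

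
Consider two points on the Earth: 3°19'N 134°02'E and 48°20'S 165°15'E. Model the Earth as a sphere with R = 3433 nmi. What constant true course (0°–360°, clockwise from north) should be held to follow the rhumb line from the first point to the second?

Meridional parts: M(φ₁)=+0.0579, M(φ₂)=-0.9662 → ΔM = -1.0241;  Δλ = +0.5448 rad
tan C = Δλ / ΔM = -0.5320 → C = 151.99°

152.0°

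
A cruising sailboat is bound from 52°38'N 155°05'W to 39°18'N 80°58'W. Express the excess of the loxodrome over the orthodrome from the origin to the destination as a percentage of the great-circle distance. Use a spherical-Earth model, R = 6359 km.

Great circle: σ = 0.8868 rad → d_gc = Rσ = 5638.9 km
Rhumb: Δφ = -0.2327, Δλ = +1.2936, Δψ = -0.3372, q = Δφ/Δψ = 0.6901 → d_rh = R√(Δφ²+q²Δλ²) = 5866.6 km
Excess = (5866.6 − 5638.9) / 5638.9 = 227.7 / 5638.9 = 4.04% ≈ 4.0%

4.0%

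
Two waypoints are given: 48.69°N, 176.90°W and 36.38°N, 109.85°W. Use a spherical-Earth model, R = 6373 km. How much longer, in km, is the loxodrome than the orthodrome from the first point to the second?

158 km

Great circle: cos σ = sin φ₁ sin φ₂ + cos φ₁ cos φ₂ cos Δλ,  σ = 0.8596 rad → d_gc = 5478.0 km
Rhumb line: Δψ = -0.2931, q = Δφ/Δψ = 0.7330, d_rh = R√(Δφ²+q²Δλ²) = 5635.9 km
Excess = 5635.9 − 5478.0 = 157.9 ≈ 158 km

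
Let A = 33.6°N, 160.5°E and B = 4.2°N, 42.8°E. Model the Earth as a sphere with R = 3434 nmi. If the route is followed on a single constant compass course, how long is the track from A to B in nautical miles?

6814 nmi

Rhumb course C = atan2(Δλ, Δψ) with Δψ = ln[tan(π/4+φ₂/2)/tan(π/4+φ₁/2)] = -0.5499, Δλ = -2.0543 → C = 255.01°
d = R·|Δφ| / |cos C| = 3434·0.51313 / 0.25858 = 6814 nmi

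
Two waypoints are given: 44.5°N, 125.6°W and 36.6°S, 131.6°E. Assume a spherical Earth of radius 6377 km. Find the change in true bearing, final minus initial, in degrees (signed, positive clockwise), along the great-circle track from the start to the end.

-13.0°

At departure: θ₁ = atan2(sin Δλ cos φ₂, cos φ₁ sin φ₂ − sin φ₁ cos φ₂ cos Δλ) = 249.00°
At arrival: θ₂ = atan2(sin Δλ cos φ₁, −cos φ₂ sin φ₁ + sin φ₂ cos φ₁ cos Δλ) = 236.04°
Δθ = θ₂ − θ₁ = -13.0°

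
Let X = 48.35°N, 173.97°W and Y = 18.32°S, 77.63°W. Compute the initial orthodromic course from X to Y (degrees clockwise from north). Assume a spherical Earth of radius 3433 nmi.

θ = atan2( sin Δλ·cos φ₂ ,  cos φ₁ sin φ₂ − sin φ₁ cos φ₂ cos Δλ )
  = atan2(+0.9435, -0.1306) = 97.88°

97.9°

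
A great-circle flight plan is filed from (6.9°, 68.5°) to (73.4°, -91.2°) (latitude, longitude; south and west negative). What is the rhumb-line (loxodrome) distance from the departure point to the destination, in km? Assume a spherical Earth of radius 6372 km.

Δψ = ln[tan(π/4+φ₂/2)/tan(π/4+φ₁/2)] = +1.8042;  Δφ = +1.1606 rad,  Δλ = -2.7873 rad
q = Δφ/Δψ = 0.6433
d = R·√(Δφ² + q²Δλ²) = 6372·2.13591 = 13610 km

13610 km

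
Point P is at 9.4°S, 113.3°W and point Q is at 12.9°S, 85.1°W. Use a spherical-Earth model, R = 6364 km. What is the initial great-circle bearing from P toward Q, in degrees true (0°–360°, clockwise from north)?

99.8°

N = sin Δλ·cos φ₂ = +0.4606;  D = cos φ₁ sin φ₂ − sin φ₁ cos φ₂ cos Δλ = -0.0799
initial course = atan2(N, D) = 99.85°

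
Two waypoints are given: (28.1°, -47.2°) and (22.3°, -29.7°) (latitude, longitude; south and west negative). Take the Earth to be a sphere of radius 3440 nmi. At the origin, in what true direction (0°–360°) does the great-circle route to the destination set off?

106.2°

N = sin Δλ·cos φ₂ = +0.2782;  D = cos φ₁ sin φ₂ − sin φ₁ cos φ₂ cos Δλ = -0.0809
initial course = atan2(N, D) = 106.21°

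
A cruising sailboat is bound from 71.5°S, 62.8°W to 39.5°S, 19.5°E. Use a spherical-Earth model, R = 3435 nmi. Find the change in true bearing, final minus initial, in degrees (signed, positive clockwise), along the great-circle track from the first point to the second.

Initial bearing θ₁ = atan2(sin Δλ cos φ₂, cos φ₁ sin φ₂ − sin φ₁ cos φ₂ cos Δλ) = 97.73°
Final bearing θ₂ = (initial bearing from the destination back to the start) + 180° = 24.05°
Δθ = θ₂ − θ₁ = -73.7°

-73.7°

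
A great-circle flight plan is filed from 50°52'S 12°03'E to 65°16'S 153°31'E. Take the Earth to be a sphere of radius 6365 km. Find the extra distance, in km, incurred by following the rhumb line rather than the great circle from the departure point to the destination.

1651 km

Great circle: cos σ = sin φ₁ sin φ₂ + cos φ₁ cos φ₂ cos Δλ,  σ = 1.0495 rad → d_gc = 6680.4 km
Rhumb line: Δψ = -0.4831, q = Δφ/Δψ = 0.5202, d_rh = R√(Δφ²+q²Δλ²) = 8331.0 km
Excess = 8331.0 − 6680.4 = 1650.6 ≈ 1651 km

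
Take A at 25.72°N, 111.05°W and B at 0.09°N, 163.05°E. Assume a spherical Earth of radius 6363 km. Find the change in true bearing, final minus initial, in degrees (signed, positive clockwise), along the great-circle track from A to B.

-24.1°

At departure: θ₁ = atan2(sin Δλ cos φ₂, cos φ₁ sin φ₂ − sin φ₁ cos φ₂ cos Δλ) = 268.30°
At arrival: θ₂ = atan2(sin Δλ cos φ₁, −cos φ₂ sin φ₁ + sin φ₂ cos φ₁ cos Δλ) = 244.23°
Δθ = θ₂ − θ₁ = -24.1°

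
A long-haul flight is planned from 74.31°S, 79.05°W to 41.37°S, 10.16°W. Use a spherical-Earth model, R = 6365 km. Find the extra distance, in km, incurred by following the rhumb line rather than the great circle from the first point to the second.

Great circle: cos σ = sin φ₁ sin φ₂ + cos φ₁ cos φ₂ cos Δλ,  σ = 0.7822 rad → d_gc = 4978.5 km
Rhumb line: Δψ = +1.1876, q = Δφ/Δψ = 0.4841, d_rh = R√(Δφ²+q²Δλ²) = 5207.2 km
Excess = 5207.2 − 4978.5 = 228.7 ≈ 229 km

229 km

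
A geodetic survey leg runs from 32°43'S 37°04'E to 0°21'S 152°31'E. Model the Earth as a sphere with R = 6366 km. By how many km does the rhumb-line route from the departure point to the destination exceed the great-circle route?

294 km

Great circle: cos σ = sin φ₁ sin φ₂ + cos φ₁ cos φ₂ cos Δλ,  σ = 1.9372 rad → d_gc = 12332.08 km
Rhumb line: Δψ = +0.5987, q = Δφ/Δψ = 0.9435, d_rh = R√(Δφ²+q²Δλ²) = 12625.65 km
Excess = 12625.65 − 12332.08 = 293.57 ≈ 294 km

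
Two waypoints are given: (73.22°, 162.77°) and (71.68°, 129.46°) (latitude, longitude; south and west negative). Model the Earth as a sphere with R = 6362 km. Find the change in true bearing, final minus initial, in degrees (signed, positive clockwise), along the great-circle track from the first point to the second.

-31.8°

At departure: θ₁ = atan2(sin Δλ cos φ₂, cos φ₁ sin φ₂ − sin φ₁ cos φ₂ cos Δλ) = 277.45°
At arrival: θ₂ = atan2(sin Δλ cos φ₁, −cos φ₂ sin φ₁ + sin φ₂ cos φ₁ cos Δλ) = 245.61°
Δθ = θ₂ − θ₁ = -31.8°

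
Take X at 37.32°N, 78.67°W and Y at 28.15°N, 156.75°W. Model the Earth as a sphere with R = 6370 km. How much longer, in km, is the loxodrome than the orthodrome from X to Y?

190 km

Great circle: cos σ = sin φ₁ sin φ₂ + cos φ₁ cos φ₂ cos Δλ,  σ = 1.1254 rad → d_gc = 7168.5 km
Rhumb line: Δψ = -0.1906, q = Δφ/Δψ = 0.8395, d_rh = R√(Δφ²+q²Δλ²) = 7358.8 km
Excess = 7358.8 − 7168.5 = 190.3 ≈ 190 km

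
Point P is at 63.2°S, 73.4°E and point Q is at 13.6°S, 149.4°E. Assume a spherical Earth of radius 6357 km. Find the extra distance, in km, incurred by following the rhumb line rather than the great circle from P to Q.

Great circle: cos σ = sin φ₁ sin φ₂ + cos φ₁ cos φ₂ cos Δλ,  σ = 1.2494 rad → d_gc = 7942.4 km
Rhumb line: Δψ = +1.1949, q = Δφ/Δψ = 0.7245, d_rh = R√(Δφ²+q²Δλ²) = 8222.3 km
Excess = 8222.3 − 7942.4 = 279.9 ≈ 280 km

280 km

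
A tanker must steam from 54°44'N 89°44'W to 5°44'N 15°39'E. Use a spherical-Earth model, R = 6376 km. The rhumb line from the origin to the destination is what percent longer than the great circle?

Great circle: σ = 1.6417 rad → d_gc = Rσ = 10467.4 km
Rhumb: Δφ = -0.8552, Δλ = +1.8393, Δψ = -1.0459, q = Δφ/Δψ = 0.8177 → d_rh = R√(Δφ²+q²Δλ²) = 11031.0 km
Excess = (11031.0 − 10467.4) / 10467.4 = 563.6 / 10467.4 = 5.38% ≈ 5.4%

5.4%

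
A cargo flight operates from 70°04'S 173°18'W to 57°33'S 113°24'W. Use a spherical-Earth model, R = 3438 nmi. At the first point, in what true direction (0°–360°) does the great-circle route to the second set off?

N = sin Δλ·cos φ₂ = +0.4642;  D = cos φ₁ sin φ₂ − sin φ₁ cos φ₂ cos Δλ = -0.0347
initial course = atan2(N, D) = 94.28°

94.3°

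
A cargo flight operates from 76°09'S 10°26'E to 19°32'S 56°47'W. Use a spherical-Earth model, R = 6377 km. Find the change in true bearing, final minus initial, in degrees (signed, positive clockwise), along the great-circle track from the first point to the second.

+58.5°

Initial bearing θ₁ = atan2(sin Δλ cos φ₂, cos φ₁ sin φ₂ − sin φ₁ cos φ₂ cos Δλ) = 287.52°
Final bearing θ₂ = (initial bearing from the destination back to the start) + 180° = 345.98°
Δθ = θ₂ − θ₁ = +58.5°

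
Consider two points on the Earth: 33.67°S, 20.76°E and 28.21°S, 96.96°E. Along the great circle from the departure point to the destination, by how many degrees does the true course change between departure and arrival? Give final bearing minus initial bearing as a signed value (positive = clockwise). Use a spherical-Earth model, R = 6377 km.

-44.0°

At departure: θ₁ = atan2(sin Δλ cos φ₂, cos φ₁ sin φ₂ − sin φ₁ cos φ₂ cos Δλ) = 107.93°
At arrival: θ₂ = atan2(sin Δλ cos φ₁, −cos φ₂ sin φ₁ + sin φ₂ cos φ₁ cos Δλ) = 63.97°
Δθ = θ₂ − θ₁ = -44.0°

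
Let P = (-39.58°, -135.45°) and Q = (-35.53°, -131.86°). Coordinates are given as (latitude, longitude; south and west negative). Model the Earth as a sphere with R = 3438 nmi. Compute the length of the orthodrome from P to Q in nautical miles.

297 nmi

cos σ = sin φ₁ sin φ₂ + cos φ₁ cos φ₂ cos Δλ
      = sin(-39.58°)sin(-35.53°) + cos(-39.58°)cos(-35.53°)cos(3.59°) = 0.9963
σ = 4.949° → d = Rσ = 3438·0.08638 = 297 nmi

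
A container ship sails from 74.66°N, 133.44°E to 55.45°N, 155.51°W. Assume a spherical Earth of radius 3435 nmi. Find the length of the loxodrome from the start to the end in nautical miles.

Δψ = ln[tan(π/4+φ₂/2)/tan(π/4+φ₁/2)] = -0.8369;  Δφ = -0.3353 rad,  Δλ = +1.2401 rad
q = Δφ/Δψ = 0.4006
d = R·√(Δφ² + q²Δλ²) = 3435·0.59934 = 2059 nmi

2059 nmi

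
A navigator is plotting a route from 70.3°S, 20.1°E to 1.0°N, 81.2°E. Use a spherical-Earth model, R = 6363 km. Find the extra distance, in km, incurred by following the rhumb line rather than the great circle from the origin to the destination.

187 km

Great circle: cos σ = sin φ₁ sin φ₂ + cos φ₁ cos φ₂ cos Δλ,  σ = 1.4238 rad → d_gc = 9059.7 km
Rhumb line: Δψ = +1.7683, q = Δφ/Δψ = 0.7037, d_rh = R√(Δφ²+q²Δλ²) = 9246.7 km
Excess = 9246.7 − 9059.7 = 187.0 ≈ 187 km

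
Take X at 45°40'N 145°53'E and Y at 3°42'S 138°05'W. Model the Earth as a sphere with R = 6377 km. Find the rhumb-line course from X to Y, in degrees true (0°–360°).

Meridional parts: M(φ₁)=+0.8979, M(φ₂)=-0.0646 → ΔM = -0.9625;  Δλ = +1.3270 rad
tan C = Δλ / ΔM = -1.3787 → C = 125.95°

126.0°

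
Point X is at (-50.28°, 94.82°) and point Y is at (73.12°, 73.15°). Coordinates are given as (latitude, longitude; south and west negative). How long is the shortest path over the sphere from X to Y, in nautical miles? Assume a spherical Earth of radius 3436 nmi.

7454 nmi

cos σ = sin φ₁ sin φ₂ + cos φ₁ cos φ₂ cos Δλ
      = sin(-50.28°)sin(73.12°) + cos(-50.28°)cos(73.12°)cos(-21.67°) = -0.5636
σ = 124.305° → d = Rσ = 3436·2.16953 = 7454 nmi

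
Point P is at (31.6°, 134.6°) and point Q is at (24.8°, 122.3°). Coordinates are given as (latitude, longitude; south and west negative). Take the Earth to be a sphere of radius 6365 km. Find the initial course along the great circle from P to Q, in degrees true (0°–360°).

N = sin Δλ·cos φ₂ = -0.1934;  D = cos φ₁ sin φ₂ − sin φ₁ cos φ₂ cos Δλ = -0.1075
initial course = atan2(N, D) = 240.93°

240.9°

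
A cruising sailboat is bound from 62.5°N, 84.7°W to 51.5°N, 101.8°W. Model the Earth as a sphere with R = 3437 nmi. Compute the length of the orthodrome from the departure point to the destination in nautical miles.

Haversine: a = sin²(Δφ/2)+cos φ₁ cos φ₂ sin²(Δλ/2) = 0.01554;  σ = 2·atan2(√a,√(1−a))
σ = 14.322° → d = Rσ = 3437·0.24997 = 859 nmi

859 nmi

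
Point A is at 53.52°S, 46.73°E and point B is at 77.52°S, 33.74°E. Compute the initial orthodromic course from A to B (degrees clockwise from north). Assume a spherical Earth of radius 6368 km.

N = sin Δλ·cos φ₂ = -0.0486;  D = cos φ₁ sin φ₂ − sin φ₁ cos φ₂ cos Δλ = -0.4112
initial course = atan2(N, D) = 186.74°

186.7°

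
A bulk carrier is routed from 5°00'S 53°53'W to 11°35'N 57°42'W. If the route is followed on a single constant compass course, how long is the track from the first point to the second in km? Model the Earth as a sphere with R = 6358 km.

1888 km

Rhumb course C = atan2(Δλ, Δψ) with Δψ = ln[tan(π/4+φ₂/2)/tan(π/4+φ₁/2)] = +0.2909, Δλ = -0.0666 → C = 347.10°
d = R·|Δφ| / |cos C| = 6358·0.28943 / 0.97478 = 1888 km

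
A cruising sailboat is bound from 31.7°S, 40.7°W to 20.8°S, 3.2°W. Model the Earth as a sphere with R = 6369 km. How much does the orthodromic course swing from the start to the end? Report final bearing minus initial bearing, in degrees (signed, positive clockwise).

Initial bearing θ₁ = atan2(sin Δλ cos φ₂, cos φ₁ sin φ₂ − sin φ₁ cos φ₂ cos Δλ) = 81.25°
Final bearing θ₂ = (initial bearing from the destination back to the start) + 180° = 64.10°
Δθ = θ₂ − θ₁ = -17.2°

-17.2°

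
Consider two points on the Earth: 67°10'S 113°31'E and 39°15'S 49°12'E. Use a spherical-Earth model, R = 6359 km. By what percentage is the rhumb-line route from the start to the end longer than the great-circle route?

3.6%

Great circle: σ = 0.7765 rad → d_gc = Rσ = 4937.8 km
Rhumb: Δφ = +0.4872, Δλ = -1.1225, Δψ = +0.8539, q = Δφ/Δψ = 0.5706 → d_rh = R√(Δφ²+q²Δλ²) = 5117.7 km
Excess = (5117.7 − 4937.8) / 4937.8 = 179.9 / 4937.8 = 3.64% ≈ 3.6%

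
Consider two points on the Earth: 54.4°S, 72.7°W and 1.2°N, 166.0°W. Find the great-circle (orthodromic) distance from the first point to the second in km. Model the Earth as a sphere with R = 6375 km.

cos σ = sin φ₁ sin φ₂ + cos φ₁ cos φ₂ cos Δλ
      = sin(-54.40°)sin(1.20°) + cos(-54.40°)cos(1.20°)cos(-93.30°) = -0.0505
σ = 92.896° → d = Rσ = 6375·1.62135 = 10336 km

10336 km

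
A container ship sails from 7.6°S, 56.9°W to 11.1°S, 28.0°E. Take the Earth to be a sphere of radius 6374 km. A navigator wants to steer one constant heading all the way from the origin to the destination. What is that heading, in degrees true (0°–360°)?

Meridional parts: M(φ₁)=-0.1330, M(φ₂)=-0.1950 → ΔM = -0.0619;  Δλ = +1.4818 rad
tan C = Δλ / ΔM = -23.9309 → C = 92.39°

92.4°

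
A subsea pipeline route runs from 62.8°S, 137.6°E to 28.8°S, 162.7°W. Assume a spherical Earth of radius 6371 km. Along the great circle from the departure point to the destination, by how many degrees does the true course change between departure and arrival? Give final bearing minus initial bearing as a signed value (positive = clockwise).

-46.6°

Initial bearing θ₁ = atan2(sin Δλ cos φ₂, cos φ₁ sin φ₂ − sin φ₁ cos φ₂ cos Δλ) = 77.12°
Final bearing θ₂ = (initial bearing from the destination back to the start) + 180° = 30.56°
Δθ = θ₂ − θ₁ = -46.6°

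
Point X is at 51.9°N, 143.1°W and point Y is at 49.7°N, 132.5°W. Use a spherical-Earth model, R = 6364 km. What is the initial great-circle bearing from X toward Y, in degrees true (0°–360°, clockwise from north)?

θ = atan2( sin Δλ·cos φ₂ ,  cos φ₁ sin φ₂ − sin φ₁ cos φ₂ cos Δλ )
  = atan2(+0.1190, -0.0297) = 104.02°

104.0°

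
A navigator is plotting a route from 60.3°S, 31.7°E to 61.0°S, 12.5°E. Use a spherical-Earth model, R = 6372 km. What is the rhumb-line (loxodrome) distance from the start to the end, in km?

1049 km

Δψ = ln[tan(π/4+φ₂/2)/tan(π/4+φ₁/2)] = -0.0249;  Δφ = -0.0122 rad,  Δλ = -0.3351 rad
q = Δφ/Δψ = 0.4901
d = R·√(Δφ² + q²Δλ²) = 6372·0.16469 = 1049 km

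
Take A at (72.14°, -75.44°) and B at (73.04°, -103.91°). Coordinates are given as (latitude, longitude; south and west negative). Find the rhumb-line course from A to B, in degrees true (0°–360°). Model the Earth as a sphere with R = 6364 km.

276.0°

Δψ = ln[tan(π/4+φ₂/2)/tan(π/4+φ₁/2)] = +0.0525
Δλ = -0.4969 rad (taken the short way round)
course = atan2(Δλ, Δψ) = 276.03°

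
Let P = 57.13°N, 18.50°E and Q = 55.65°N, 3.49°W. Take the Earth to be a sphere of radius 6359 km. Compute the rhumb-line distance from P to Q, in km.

1361 km

Δψ = ln[tan(π/4+φ₂/2)/tan(π/4+φ₁/2)] = -0.0467;  Δφ = -0.0258 rad,  Δλ = -0.3838 rad
q = Δφ/Δψ = 0.5535
d = R·√(Δφ² + q²Δλ²) = 6359·0.21398 = 1361 km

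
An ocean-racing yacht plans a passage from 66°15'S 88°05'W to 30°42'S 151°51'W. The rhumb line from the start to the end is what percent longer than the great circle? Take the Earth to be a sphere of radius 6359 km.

Great circle: σ = 0.9016 rad → d_gc = Rσ = 5733.1 km
Rhumb: Δφ = +0.6205, Δλ = -1.1129, Δψ = +0.9959, q = Δφ/Δψ = 0.6230 → d_rh = R√(Δφ²+q²Δλ²) = 5916.9 km
Excess = (5916.9 − 5733.1) / 5733.1 = 183.8 / 5733.1 = 3.21% ≈ 3.2%

3.2%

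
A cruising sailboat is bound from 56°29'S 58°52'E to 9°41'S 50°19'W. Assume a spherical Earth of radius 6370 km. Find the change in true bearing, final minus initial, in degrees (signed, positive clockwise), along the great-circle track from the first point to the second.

+79.8°

Initial bearing θ₁ = atan2(sin Δλ cos φ₂, cos φ₁ sin φ₂ − sin φ₁ cos φ₂ cos Δλ) = 248.70°
Final bearing θ₂ = (initial bearing from the destination back to the start) + 180° = 328.54°
Δθ = θ₂ − θ₁ = +79.8°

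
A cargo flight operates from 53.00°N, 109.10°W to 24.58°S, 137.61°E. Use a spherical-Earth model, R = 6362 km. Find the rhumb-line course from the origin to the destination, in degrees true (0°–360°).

Meridional parts: M(φ₁)=+1.0948, M(φ₂)=-0.4428 → ΔM = -1.5376;  Δλ = -1.9773 rad
tan C = Δλ / ΔM = +1.2859 → C = 232.13°

232.1°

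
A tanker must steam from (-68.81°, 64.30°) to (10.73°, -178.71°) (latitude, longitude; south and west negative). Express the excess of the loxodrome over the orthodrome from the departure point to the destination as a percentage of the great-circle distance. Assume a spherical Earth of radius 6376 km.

Great circle: σ = 1.9122 rad → d_gc = Rσ = 12191.9 km
Rhumb: Δφ = +1.3882, Δλ = +2.0419, Δψ = +1.8647, q = Δφ/Δψ = 0.7445 → d_rh = R√(Δφ²+q²Δλ²) = 13125.7 km
Excess = (13125.7 − 12191.9) / 12191.9 = 933.8 / 12191.9 = 7.66% ≈ 7.7%

7.7%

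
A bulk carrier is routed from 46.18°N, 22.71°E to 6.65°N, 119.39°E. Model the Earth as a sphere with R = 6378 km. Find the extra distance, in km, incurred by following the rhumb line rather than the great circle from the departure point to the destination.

334 km

Great circle: cos σ = sin φ₁ sin φ₂ + cos φ₁ cos φ₂ cos Δλ,  σ = 1.5672 rad → d_gc = 9995.9 km
Rhumb line: Δψ = -0.7945, q = Δφ/Δψ = 0.8684, d_rh = R√(Δφ²+q²Δλ²) = 10330.0 km
Excess = 10330.0 − 9995.9 = 334.1 ≈ 334 km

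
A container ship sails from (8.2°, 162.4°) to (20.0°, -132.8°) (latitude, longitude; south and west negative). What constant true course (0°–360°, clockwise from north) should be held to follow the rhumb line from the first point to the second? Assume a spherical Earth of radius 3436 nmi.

79.3°

Δψ = ln[tan(π/4+φ₂/2)/tan(π/4+φ₁/2)] = +0.2128
Δλ = +1.1310 rad (taken the short way round)
course = atan2(Δλ, Δψ) = 79.35°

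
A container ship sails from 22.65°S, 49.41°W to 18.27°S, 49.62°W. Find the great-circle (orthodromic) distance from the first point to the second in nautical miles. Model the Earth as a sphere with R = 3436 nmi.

263 nmi

Haversine: a = sin²(Δφ/2)+cos φ₁ cos φ₂ sin²(Δλ/2) = 0.00146;  σ = 2·atan2(√a,√(1−a))
σ = 4.384° → d = Rσ = 3436·0.07652 = 263 nmi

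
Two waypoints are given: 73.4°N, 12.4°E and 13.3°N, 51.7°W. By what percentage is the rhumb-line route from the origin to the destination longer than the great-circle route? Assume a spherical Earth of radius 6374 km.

Great circle: σ = 1.2219 rad → d_gc = Rσ = 7788.1 km
Rhumb: Δφ = -1.0489, Δλ = -1.1188, Δψ = -1.6907, q = Δφ/Δψ = 0.6204 → d_rh = R√(Δφ²+q²Δλ²) = 8017.2 km
Excess = (8017.2 − 7788.1) / 7788.1 = 229.1 / 7788.1 = 2.94% ≈ 2.9%

2.9%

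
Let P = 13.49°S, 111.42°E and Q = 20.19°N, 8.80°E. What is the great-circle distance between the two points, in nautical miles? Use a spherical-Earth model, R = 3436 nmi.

6372 nmi

Haversine: a = sin²(Δφ/2)+cos φ₁ cos φ₂ sin²(Δλ/2) = 0.63996;  σ = 2·atan2(√a,√(1−a))
σ = 106.255° → d = Rσ = 3436·1.85450 = 6372 nmi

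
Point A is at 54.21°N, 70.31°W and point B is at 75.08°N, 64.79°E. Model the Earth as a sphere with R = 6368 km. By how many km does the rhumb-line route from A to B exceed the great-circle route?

1223 km

Great circle: cos σ = sin φ₁ sin φ₂ + cos φ₁ cos φ₂ cos Δλ,  σ = 0.8269 rad → d_gc = 5265.7 km
Rhumb line: Δψ = +0.9026, q = Δφ/Δψ = 0.4036, d_rh = R√(Δφ²+q²Δλ²) = 6488.5 km
Excess = 6488.5 − 5265.7 = 1222.8 ≈ 1223 km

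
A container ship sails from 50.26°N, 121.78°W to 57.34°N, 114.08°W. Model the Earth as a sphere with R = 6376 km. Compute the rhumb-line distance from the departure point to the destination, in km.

Δψ = ln[tan(π/4+φ₂/2)/tan(π/4+φ₁/2)] = +0.2099;  Δφ = +0.1236 rad,  Δλ = +0.1344 rad
q = Δφ/Δψ = 0.5888
d = R·√(Δφ² + q²Δλ²) = 6376·0.14674 = 936 km

936 km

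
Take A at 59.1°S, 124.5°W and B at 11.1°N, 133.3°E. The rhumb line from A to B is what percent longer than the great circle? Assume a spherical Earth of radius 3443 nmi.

3.9%

Great circle: σ = 1.8459 rad → d_gc = Rσ = 6355.6 nmi
Rhumb: Δφ = +1.2252, Δλ = -1.7837, Δψ = +1.4809, q = Δφ/Δψ = 0.8273 → d_rh = R√(Δφ²+q²Δλ²) = 6603.9 nmi
Excess = (6603.9 − 6355.6) / 6355.6 = 248.3 / 6355.6 = 3.91% ≈ 3.9%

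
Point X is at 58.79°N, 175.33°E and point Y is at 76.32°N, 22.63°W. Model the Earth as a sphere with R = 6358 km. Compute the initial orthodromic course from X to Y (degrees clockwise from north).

6.0°

N = sin Δλ·cos φ₂ = +0.0729;  D = cos φ₁ sin φ₂ − sin φ₁ cos φ₂ cos Δλ = +0.6959
initial course = atan2(N, D) = 5.98°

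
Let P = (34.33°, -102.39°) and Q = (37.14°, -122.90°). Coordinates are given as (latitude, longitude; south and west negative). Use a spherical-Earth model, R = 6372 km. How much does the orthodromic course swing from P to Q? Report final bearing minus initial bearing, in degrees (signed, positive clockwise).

-12.1°

Initial bearing θ₁ = atan2(sin Δλ cos φ₂, cos φ₁ sin φ₂ − sin φ₁ cos φ₂ cos Δλ) = 285.51°
Final bearing θ₂ = (initial bearing from the destination back to the start) + 180° = 273.45°
Δθ = θ₂ − θ₁ = -12.1°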